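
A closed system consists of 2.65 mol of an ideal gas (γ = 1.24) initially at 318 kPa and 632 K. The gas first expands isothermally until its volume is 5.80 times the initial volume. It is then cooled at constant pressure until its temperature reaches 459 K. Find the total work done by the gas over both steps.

20700 J

V₁ = nRT₁/P₁ = 2.65×8.314×632/318 = 43.8 L.
Step 1 — Isothermal: T stays 632 K; PV = const ⇒ V₂ = 254 L, P₂ = 54.8 kPa.
ΔU = 0 (ideal gas, T constant).
W = nRT ln(V₂/V₁) = 2.65×8.314×632×ln(5.80) = 24500 J.
Q = ΔU + W = 24500 J.
State after step 1: P = 54.8 kPa, V = 254 L, T = 632 K.
Step 2 — Isobaric: P stays 54.8 kPa; V/T = const ⇒ T₂ = 459 K, V₂ = 184 L.
W = PΔV = 54.8×(184−254) kPa·L = -3810 J.
ΔU = nCvΔT = 2.65×34.6×(459−632) = -15900 J.
Q = ΔU + W = nCpΔT = -19700 J.
Net over both steps: W = 20700 J, Q = 4780 J, ΔU = -15900 J.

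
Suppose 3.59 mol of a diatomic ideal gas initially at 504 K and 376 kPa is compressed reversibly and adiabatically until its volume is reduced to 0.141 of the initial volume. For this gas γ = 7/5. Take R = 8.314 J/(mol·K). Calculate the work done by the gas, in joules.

-44700 J

V₁ = nRT₁/P₁ = 3.59×8.314×504/376 = 40.0 L.
Adiabatic: TV^(γ−1) = const ⇒ T₂ = 504×(7.09)^0.400 = 1100 K; PV^γ = const ⇒ P₂ = 5840 kPa.
ΔU = nCvΔT = 3.59×20.8×(1100−504) = 44700 J.
Q = 0 for an adiabatic process, so W = −ΔU = -44700 J.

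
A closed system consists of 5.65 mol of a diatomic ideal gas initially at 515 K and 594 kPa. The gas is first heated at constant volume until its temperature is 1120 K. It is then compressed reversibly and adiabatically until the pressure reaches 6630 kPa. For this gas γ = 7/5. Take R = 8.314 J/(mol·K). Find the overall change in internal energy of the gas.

149000 J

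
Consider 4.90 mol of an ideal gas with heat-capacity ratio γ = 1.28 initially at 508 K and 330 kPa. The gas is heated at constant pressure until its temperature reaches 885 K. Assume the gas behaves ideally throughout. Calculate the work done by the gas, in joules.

15400 J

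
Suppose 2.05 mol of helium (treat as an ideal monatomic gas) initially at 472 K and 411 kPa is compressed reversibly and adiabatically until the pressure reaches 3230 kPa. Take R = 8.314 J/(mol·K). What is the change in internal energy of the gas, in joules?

15500 J

V₁ = nRT₁/P₁ = 2.05×8.314×472/411 = 19.6 L.
Adiabatic: T₂/T₁ = (P₂/P₁)^((γ−1)/γ) ⇒ T₂ = 472×(7.86)^0.400 = 1080 K; V₂ = 5.68 L.
For an ideal gas ΔU = nCvΔT with Cv = (3/2)R = 12.5 J/(mol·K).
ΔU = 2.05×12.5×(1080−472) = 15500 J.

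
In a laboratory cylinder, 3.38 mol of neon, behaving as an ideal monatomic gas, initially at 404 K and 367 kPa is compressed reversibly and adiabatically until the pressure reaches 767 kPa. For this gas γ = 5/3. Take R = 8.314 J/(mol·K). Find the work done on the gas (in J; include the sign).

V₁ = nRT₁/P₁ = 3.38×8.314×404/367 = 30.9 L.
Adiabatic: T₂/T₁ = (P₂/P₁)^((γ−1)/γ) ⇒ T₂ = 404×(2.09)^0.400 = 543 K; V₂ = 19.9 L.
ΔU = nCvΔT = 3.38×12.5×(543−404) = 5840 J.
Q = 0 for an adiabatic process, so W = −ΔU = -5840 J.
Work done on the gas = −W_by = 5840 J.

5840 J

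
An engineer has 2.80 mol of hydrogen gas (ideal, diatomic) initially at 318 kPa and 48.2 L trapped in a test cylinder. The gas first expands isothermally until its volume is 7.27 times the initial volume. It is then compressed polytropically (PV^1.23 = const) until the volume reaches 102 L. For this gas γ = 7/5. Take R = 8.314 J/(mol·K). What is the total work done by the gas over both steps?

T₁ = P₁V₁/(nR) = 318×48.2/(2.80×8.314) = 658 K.
Step 1 — Isothermal: T stays 658 K; PV = const ⇒ V₂ = 350 L, P₂ = 43.7 kPa.
ΔU = 0 (ideal gas, T constant).
W = nRT ln(V₂/V₁) = 2.80×8.314×658×ln(7.27) = 30400 J.
Q = ΔU + W = 30400 J.
State after step 1: P = 43.7 kPa, V = 350 L, T = 658 K.
Step 2 — Polytropic n=1.23: T₂ = T₁(V₁/V₂)^(n−1) = 658×(3.44)^0.23 = 875 K; P₂ = P₁(V₁/V₂)^n = 200 kPa.
W = (P₁V₁−P₂V₂)/(n−1) = (43.7×350−200×102)/0.23 = -21900 J.
ΔU = nCvΔT = 2.80×20.8×(875−658) = 12600 J.
Q = ΔU + W = -9300 J.
Net over both steps: W = 8530 J, Q = 21100 J, ΔU = 12600 J.

8530 J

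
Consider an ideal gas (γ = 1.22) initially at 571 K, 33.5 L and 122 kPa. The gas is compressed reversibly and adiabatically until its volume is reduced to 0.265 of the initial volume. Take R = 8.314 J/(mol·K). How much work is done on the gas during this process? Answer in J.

6300 J

n = P₁V₁/(RT₁) = 122×33.5/(8.314×571) = 0.861 mol.
Adiabatic: TV^(γ−1) = const ⇒ T₂ = 571×(3.77)^0.220 = 765 K; PV^γ = const ⇒ P₂ = 617 kPa.
ΔU = nCvΔT = 0.861×37.8×(765−571) = 6300 J.
Q = 0 for an adiabatic process, so W = −ΔU = -6300 J.
Work done on the gas = −W_by = 6300 J.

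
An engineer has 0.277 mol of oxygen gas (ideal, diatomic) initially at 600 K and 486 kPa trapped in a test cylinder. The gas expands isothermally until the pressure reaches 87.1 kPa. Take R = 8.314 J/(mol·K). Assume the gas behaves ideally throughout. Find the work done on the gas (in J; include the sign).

V₁ = nRT₁/P₁ = 0.277×8.314×600/486 = 2.84 L.
Isothermal: T stays 600 K; PV = const ⇒ V₂ = 15.9 L, P₂ = 87.1 kPa.
W = nRT ln(V₂/V₁) = 0.277×8.314×600×ln(5.58) = 2380 J.
Work done on the gas = −W_by = -2380 J.

-2380 J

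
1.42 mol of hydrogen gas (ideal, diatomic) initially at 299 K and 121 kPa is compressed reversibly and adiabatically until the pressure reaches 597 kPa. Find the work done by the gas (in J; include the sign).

V₁ = nRT₁/P₁ = 1.42×8.314×299/121 = 29.2 L.
Adiabatic: T₂/T₁ = (P₂/P₁)^((γ−1)/γ) ⇒ T₂ = 299×(4.93)^0.286 = 472 K; V₂ = 9.33 L.
ΔU = nCvΔT = 1.42×20.8×(472−299) = 5100 J.
Q = 0 for an adiabatic process, so W = −ΔU = -5100 J.

-5100 J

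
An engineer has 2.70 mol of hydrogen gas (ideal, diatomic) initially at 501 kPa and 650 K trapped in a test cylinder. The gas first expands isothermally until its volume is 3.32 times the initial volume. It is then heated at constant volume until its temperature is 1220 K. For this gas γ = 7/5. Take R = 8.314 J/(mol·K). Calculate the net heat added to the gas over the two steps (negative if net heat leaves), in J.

V₁ = nRT₁/P₁ = 2.70×8.314×650/501 = 29.1 L.
Step 1 — Isothermal: T stays 650 K; PV = const ⇒ V₂ = 96.7 L, P₂ = 151 kPa.
ΔU = 0 (ideal gas, T constant).
W = nRT ln(V₂/V₁) = 2.70×8.314×650×ln(3.32) = 17500 J.
Q = ΔU + W = 17500 J.
State after step 1: P = 151 kPa, V = 96.7 L, T = 650 K.
Step 2 — Isochoric: V stays 96.7 L; P/T = const ⇒ T₂ = 1220 K, P₂ = 283 kPa.
W = 0 (no volume change).
ΔU = nCvΔT = 2.70×20.8×(1220−650) = 32000 J.
Q = ΔU = 32000 J.
Net over both steps: W = 17500 J, Q = 49500 J, ΔU = 32000 J.

49500 J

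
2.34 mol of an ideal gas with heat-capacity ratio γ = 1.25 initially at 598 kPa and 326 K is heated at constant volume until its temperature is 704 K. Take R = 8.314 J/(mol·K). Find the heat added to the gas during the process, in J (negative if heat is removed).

V₁ = nRT₁/P₁ = 2.34×8.314×326/598 = 10.6 L.
Isochoric: V stays 10.6 L; P/T = const ⇒ T₂ = 704 K, P₂ = 1290 kPa.
W = 0 (no volume change).
ΔU = nCvΔT = 2.34×33.3×(704−326) = 29400 J.
Q = ΔU = 29400 J.

29400 J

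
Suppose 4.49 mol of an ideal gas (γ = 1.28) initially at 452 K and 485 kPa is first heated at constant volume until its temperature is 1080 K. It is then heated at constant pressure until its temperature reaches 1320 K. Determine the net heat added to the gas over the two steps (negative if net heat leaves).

125000 J

V₁ = nRT₁/P₁ = 4.49×8.314×452/485 = 34.8 L.
Step 1 — Isochoric: V stays 34.8 L; P/T = const ⇒ T₂ = 1080 K, P₂ = 1160 kPa.
W = 0 (no volume change).
ΔU = nCvΔT = 4.49×29.7×(1080−452) = 83700 J.
Q = ΔU = 83700 J.
State after step 1: P = 1160 kPa, V = 34.8 L, T = 1080 K.
Step 2 — Isobaric: P stays 1160 kPa; V/T = const ⇒ T₂ = 1320 K, V₂ = 42.5 L.
W = PΔV = 1160×(42.5−34.8) kPa·L = 8960 J.
ΔU = nCvΔT = 4.49×29.7×(1320−1080) = 32000 J.
Q = ΔU + W = nCpΔT = 41000 J.
Net over both steps: W = 8960 J, Q = 125000 J, ΔU = 116000 J.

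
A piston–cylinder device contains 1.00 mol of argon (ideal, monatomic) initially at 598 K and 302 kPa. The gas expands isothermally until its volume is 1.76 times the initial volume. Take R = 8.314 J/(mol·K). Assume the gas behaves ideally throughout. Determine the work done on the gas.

-2810 J

V₁ = nRT₁/P₁ = 1.00×8.314×598/302 = 16.5 L.
Isothermal: T stays 598 K; PV = const ⇒ V₂ = 29.0 L, P₂ = 172 kPa.
W = nRT ln(V₂/V₁) = 1.00×8.314×598×ln(1.76) = 2810 J.
Work done on the gas = −W_by = -2810 J.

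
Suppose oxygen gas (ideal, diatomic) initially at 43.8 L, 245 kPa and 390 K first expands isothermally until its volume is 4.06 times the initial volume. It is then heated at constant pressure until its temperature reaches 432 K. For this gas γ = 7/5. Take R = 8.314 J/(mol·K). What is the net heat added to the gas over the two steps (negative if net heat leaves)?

n = P₁V₁/(RT₁) = 245×43.8/(8.314×390) = 3.31 mol.
Step 1 — Isothermal: T stays 390 K; PV = const ⇒ V₂ = 178 L, P₂ = 60.3 kPa.
ΔU = 0 (ideal gas, T constant).
W = nRT ln(V₂/V₁) = 3.31×8.314×390×ln(4.06) = 15000 J.
Q = ΔU + W = 15000 J.
State after step 1: P = 60.3 kPa, V = 178 L, T = 390 K.
Step 2 — Isobaric: P stays 60.3 kPa; V/T = const ⇒ T₂ = 432 K, V₂ = 197 L.
W = PΔV = 60.3×(197−178) kPa·L = 1160 J.
ΔU = nCvΔT = 3.31×20.8×(432−390) = 2890 J.
Q = ΔU + W = nCpΔT = 4040 J.
Net over both steps: W = 16200 J, Q = 19100 J, ΔU = 2890 J.

19100 J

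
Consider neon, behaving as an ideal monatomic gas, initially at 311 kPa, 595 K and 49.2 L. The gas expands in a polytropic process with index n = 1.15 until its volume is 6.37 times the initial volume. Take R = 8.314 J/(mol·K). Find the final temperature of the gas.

451 K

Polytropic n=1.15: T₂ = T₁(V₁/V₂)^(n−1) = 595×(0.157)^0.15 = 451 K; P₂ = P₁(V₁/V₂)^n = 37.0 kPa.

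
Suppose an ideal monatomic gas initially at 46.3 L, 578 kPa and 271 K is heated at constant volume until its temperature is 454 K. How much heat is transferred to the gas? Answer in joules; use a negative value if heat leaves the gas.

n = P₁V₁/(RT₁) = 578×46.3/(8.314×271) = 11.9 mol.
Isochoric: V stays 46.3 L; P/T = const ⇒ T₂ = 454 K, P₂ = 968 kPa.
W = 0 (no volume change).
ΔU = nCvΔT = 11.9×12.5×(454−271) = 27100 J.
Q = ΔU = 27100 J.

27100 J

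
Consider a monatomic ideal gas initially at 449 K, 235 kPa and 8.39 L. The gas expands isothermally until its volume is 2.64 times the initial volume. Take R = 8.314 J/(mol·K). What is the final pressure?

Isothermal: T stays 449 K; PV = const ⇒ V₂ = 22.1 L, P₂ = 89.0 kPa.

89.0 kPa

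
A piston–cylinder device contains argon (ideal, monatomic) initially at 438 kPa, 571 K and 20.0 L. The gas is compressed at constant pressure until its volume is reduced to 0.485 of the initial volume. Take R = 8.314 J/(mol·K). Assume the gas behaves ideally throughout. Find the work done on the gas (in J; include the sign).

4510 J

n = P₁V₁/(RT₁) = 438×20.0/(8.314×571) = 1.85 mol.
Isobaric: P stays 438 kPa; V/T = const ⇒ T₂ = 277 K, V₂ = 9.70 L.
W = PΔV = 438×(9.70−20.0) kPa·L = -4510 J.
Work done on the gas = −W_by = 4510 J.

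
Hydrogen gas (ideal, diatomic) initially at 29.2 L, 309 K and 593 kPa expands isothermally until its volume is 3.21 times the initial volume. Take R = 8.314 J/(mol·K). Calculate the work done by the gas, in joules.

20200 J

n = P₁V₁/(RT₁) = 593×29.2/(8.314×309) = 6.74 mol.
Isothermal: T stays 309 K; PV = const ⇒ V₂ = 93.7 L, P₂ = 185 kPa.
W = nRT ln(V₂/V₁) = 6.74×8.314×309×ln(3.21) = 20200 J.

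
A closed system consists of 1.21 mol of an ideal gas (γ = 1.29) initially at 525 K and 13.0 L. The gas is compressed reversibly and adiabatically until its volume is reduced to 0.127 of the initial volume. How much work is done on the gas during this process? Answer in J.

14900 J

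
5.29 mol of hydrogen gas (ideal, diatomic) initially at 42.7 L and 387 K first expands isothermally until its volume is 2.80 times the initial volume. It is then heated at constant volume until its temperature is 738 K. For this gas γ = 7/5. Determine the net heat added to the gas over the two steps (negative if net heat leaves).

P₁ = nRT₁/V₁ = 5.29×8.314×387/42.7 = 399 kPa.
Step 1 — Isothermal: T stays 387 K; PV = const ⇒ V₂ = 120 L, P₂ = 142 kPa.
ΔU = 0 (ideal gas, T constant).
W = nRT ln(V₂/V₁) = 5.29×8.314×387×ln(2.80) = 17500 J.
Q = ΔU + W = 17500 J.
State after step 1: P = 142 kPa, V = 120 L, T = 387 K.
Step 2 — Isochoric: V stays 120 L; P/T = const ⇒ T₂ = 738 K, P₂ = 271 kPa.
W = 0 (no volume change).
ΔU = nCvΔT = 5.29×20.8×(738−387) = 38600 J.
Q = ΔU = 38600 J.
Net over both steps: W = 17500 J, Q = 56100 J, ΔU = 38600 J.

56100 J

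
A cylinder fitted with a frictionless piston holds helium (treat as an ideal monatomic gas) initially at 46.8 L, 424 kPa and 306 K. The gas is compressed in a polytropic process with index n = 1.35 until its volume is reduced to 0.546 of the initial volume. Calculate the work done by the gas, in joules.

n = P₁V₁/(RT₁) = 424×46.8/(8.314×306) = 7.80 mol.
Polytropic n=1.35: T₂ = T₁(V₁/V₂)^(n−1) = 306×(1.83)^0.35 = 378 K; P₂ = P₁(V₁/V₂)^n = 960 kPa.
W = (P₁V₁−P₂V₂)/(n−1) = (424×46.8−960×25.6)/0.35 = -13400 J.

-13400 J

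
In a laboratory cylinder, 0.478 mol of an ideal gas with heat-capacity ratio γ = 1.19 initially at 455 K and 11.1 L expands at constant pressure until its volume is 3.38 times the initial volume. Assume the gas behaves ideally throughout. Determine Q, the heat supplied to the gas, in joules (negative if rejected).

27000 J

P₁ = nRT₁/V₁ = 0.478×8.314×455/11.1 = 163 kPa.
Isobaric: P stays 163 kPa; V/T = const ⇒ T₂ = 1540 K, V₂ = 37.5 L.
W = PΔV = 163×(37.5−11.1) kPa·L = 4300 J.
ΔU = nCvΔT = 0.478×43.8×(1540−455) = 22700 J.
Q = ΔU + W = nCpΔT = 27000 J.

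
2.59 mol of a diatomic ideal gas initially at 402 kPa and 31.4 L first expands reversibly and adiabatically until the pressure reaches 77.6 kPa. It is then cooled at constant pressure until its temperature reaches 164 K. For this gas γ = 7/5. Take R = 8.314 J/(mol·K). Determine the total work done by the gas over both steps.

7480 J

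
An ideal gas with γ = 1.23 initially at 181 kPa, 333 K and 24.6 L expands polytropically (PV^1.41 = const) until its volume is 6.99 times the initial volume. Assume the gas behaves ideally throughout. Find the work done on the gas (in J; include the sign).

-5970 J

n = P₁V₁/(RT₁) = 181×24.6/(8.314×333) = 1.61 mol.
Polytropic n=1.41: T₂ = T₁(V₁/V₂)^(n−1) = 333×(0.143)^0.41 = 150 K; P₂ = P₁(V₁/V₂)^n = 11.7 kPa.
W = (P₁V₁−P₂V₂)/(n−1) = (181×24.6−11.7×172)/0.41 = 5970 J.
Work done on the gas = −W_by = -5970 J.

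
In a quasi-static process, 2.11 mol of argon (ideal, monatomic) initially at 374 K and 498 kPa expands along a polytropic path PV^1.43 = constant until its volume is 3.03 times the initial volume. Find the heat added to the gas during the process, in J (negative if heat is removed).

V₁ = nRT₁/P₁ = 2.11×8.314×374/498 = 13.2 L.
Polytropic n=1.43: T₂ = T₁(V₁/V₂)^(n−1) = 374×(0.330)^0.43 = 232 K; P₂ = P₁(V₁/V₂)^n = 102 kPa.
W = (P₁V₁−P₂V₂)/(n−1) = (498×13.2−102×39.9)/0.43 = 5790 J.
ΔU = nCvΔT = 2.11×12.5×(232−374) = -3730 J.
Q = ΔU + W = 2050 J.

2050 J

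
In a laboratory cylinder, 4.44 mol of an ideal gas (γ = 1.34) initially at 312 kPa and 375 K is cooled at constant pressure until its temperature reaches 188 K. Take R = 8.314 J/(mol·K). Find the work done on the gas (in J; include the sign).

6900 J

V₁ = nRT₁/P₁ = 4.44×8.314×375/312 = 44.4 L.
Isobaric: P stays 312 kPa; V/T = const ⇒ T₂ = 188 K, V₂ = 22.2 L.
W = PΔV = 312×(22.2−44.4) kPa·L = -6900 J.
Work done on the gas = −W_by = 6900 J.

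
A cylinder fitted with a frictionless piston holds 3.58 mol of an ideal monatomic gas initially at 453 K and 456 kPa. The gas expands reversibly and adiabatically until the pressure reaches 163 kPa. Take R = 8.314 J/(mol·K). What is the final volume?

54.8 L

V₁ = nRT₁/P₁ = 3.58×8.314×453/456 = 29.6 L.
Adiabatic: T₂/T₁ = (P₂/P₁)^((γ−1)/γ) ⇒ T₂ = 453×(0.357)^0.400 = 300 K; V₂ = 54.8 L.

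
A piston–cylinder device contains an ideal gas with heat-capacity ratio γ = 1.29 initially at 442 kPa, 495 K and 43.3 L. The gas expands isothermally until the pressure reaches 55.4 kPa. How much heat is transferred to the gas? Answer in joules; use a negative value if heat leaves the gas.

n = P₁V₁/(RT₁) = 442×43.3/(8.314×495) = 4.65 mol.
Isothermal: T stays 495 K; PV = const ⇒ V₂ = 345 L, P₂ = 55.4 kPa.
ΔU = 0 (ideal gas, T constant).
W = nRT ln(V₂/V₁) = 4.65×8.314×495×ln(7.98) = 39700 J.
Q = ΔU + W = 39700 J.

39700 J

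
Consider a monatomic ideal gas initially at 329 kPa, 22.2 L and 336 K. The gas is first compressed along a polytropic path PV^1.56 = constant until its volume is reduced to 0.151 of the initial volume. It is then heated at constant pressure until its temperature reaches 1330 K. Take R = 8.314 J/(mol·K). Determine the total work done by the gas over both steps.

n = P₁V₁/(RT₁) = 329×22.2/(8.314×336) = 2.61 mol.
Step 1 — Polytropic n=1.56: T₂ = T₁(V₁/V₂)^(n−1) = 336×(6.62)^0.56 = 969 K; P₂ = P₁(V₁/V₂)^n = 6280 kPa.
W = (P₁V₁−P₂V₂)/(n−1) = (329×22.2−6280×3.35)/0.56 = -24600 J.
ΔU = nCvΔT = 2.61×12.5×(969−336) = 20600 J.
Q = ΔU + W = -3930 J.
State after step 1: P = 6280 kPa, V = 3.35 L, T = 969 K.
Step 2 — Isobaric: P stays 6280 kPa; V/T = const ⇒ T₂ = 1330 K, V₂ = 4.60 L.
W = PΔV = 6280×(4.60−3.35) kPa·L = 7860 J.
ΔU = nCvΔT = 2.61×12.5×(1330−969) = 11800 J.
Q = ΔU + W = nCpΔT = 19600 J.
Net over both steps: W = -16700 J, Q = 15700 J, ΔU = 32400 J.

-16700 J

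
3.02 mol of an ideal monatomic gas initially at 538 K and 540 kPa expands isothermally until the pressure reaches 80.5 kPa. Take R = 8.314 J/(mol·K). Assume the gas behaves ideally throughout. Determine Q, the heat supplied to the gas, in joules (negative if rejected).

V₁ = nRT₁/P₁ = 3.02×8.314×538/540 = 25.0 L.
Isothermal: T stays 538 K; PV = const ⇒ V₂ = 168 L, P₂ = 80.5 kPa.
ΔU = 0 (ideal gas, T constant).
W = nRT ln(V₂/V₁) = 3.02×8.314×538×ln(6.71) = 25700 J.
Q = ΔU + W = 25700 J.

25700 J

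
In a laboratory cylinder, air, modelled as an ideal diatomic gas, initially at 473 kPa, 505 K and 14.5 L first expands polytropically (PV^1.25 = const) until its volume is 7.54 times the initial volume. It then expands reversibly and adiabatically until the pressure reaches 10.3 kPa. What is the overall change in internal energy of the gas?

-10000 J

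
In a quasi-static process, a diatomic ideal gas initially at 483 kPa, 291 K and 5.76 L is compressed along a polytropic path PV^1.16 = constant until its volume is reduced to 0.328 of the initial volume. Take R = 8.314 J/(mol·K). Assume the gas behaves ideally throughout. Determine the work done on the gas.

n = P₁V₁/(RT₁) = 483×5.76/(8.314×291) = 1.15 mol.
Polytropic n=1.16: T₂ = T₁(V₁/V₂)^(n−1) = 291×(3.05)^0.16 = 348 K; P₂ = P₁(V₁/V₂)^n = 1760 kPa.
W = (P₁V₁−P₂V₂)/(n−1) = (483×5.76−1760×1.89)/0.16 = -3400 J.
Work done on the gas = −W_by = 3400 J.

3400 J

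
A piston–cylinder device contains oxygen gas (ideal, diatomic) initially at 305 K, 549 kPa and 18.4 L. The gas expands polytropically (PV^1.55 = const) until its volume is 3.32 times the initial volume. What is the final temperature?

Polytropic n=1.55: T₂ = T₁(V₁/V₂)^(n−1) = 305×(0.301)^0.55 = 158 K; P₂ = P₁(V₁/V₂)^n = 85.5 kPa.

158 K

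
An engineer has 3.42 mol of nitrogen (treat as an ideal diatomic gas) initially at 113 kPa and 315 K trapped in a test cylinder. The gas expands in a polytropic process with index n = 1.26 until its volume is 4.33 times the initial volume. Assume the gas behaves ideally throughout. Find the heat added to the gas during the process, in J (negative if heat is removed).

3820 J

V₁ = nRT₁/P₁ = 3.42×8.314×315/113 = 79.3 L.
Polytropic n=1.26: T₂ = T₁(V₁/V₂)^(n−1) = 315×(0.231)^0.26 = 215 K; P₂ = P₁(V₁/V₂)^n = 17.8 kPa.
W = (P₁V₁−P₂V₂)/(n−1) = (113×79.3−17.8×343)/0.26 = 10900 J.
ΔU = nCvΔT = 3.42×20.8×(215−315) = -7090 J.
Q = ΔU + W = 3820 J.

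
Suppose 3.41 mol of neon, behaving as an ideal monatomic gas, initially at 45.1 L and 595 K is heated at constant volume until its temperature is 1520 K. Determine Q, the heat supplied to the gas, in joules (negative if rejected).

39300 J

P₁ = nRT₁/V₁ = 3.41×8.314×595/45.1 = 374 kPa.
Isochoric: V stays 45.1 L; P/T = const ⇒ T₂ = 1520 K, P₂ = 956 kPa.
W = 0 (no volume change).
ΔU = nCvΔT = 3.41×12.5×(1520−595) = 39300 J.
Q = ΔU = 39300 J.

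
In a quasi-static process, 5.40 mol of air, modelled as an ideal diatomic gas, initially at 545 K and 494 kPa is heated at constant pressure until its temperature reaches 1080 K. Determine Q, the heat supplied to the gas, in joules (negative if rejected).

V₁ = nRT₁/P₁ = 5.40×8.314×545/494 = 49.5 L.
Isobaric: P stays 494 kPa; V/T = const ⇒ T₂ = 1080 K, V₂ = 98.2 L.
W = PΔV = 494×(98.2−49.5) kPa·L = 24000 J.
ΔU = nCvΔT = 5.40×20.8×(1080−545) = 60000 J.
Q = ΔU + W = nCpΔT = 84100 J.

84100 J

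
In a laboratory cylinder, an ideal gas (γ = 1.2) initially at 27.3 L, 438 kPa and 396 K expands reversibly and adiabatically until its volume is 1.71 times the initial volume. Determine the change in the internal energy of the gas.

n = P₁V₁/(RT₁) = 438×27.3/(8.314×396) = 3.63 mol.
Adiabatic: TV^(γ−1) = const ⇒ T₂ = 396×(0.585)^0.200 = 356 K; PV^γ = const ⇒ P₂ = 230 kPa.
For an ideal gas ΔU = nCvΔT with Cv = R/(γ−1) = 41.6 J/(mol·K).
ΔU = 3.63×41.6×(356−396) = -6080 J.

-6080 J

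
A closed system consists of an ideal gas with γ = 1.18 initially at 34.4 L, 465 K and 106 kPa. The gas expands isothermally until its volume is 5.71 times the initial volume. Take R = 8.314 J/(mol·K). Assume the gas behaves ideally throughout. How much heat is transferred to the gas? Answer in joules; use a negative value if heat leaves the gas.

n = P₁V₁/(RT₁) = 106×34.4/(8.314×465) = 0.943 mol.
Isothermal: T stays 465 K; PV = const ⇒ V₂ = 196 L, P₂ = 18.6 kPa.
ΔU = 0 (ideal gas, T constant).
W = nRT ln(V₂/V₁) = 0.943×8.314×465×ln(5.71) = 6350 J.
Q = ΔU + W = 6350 J.

6350 J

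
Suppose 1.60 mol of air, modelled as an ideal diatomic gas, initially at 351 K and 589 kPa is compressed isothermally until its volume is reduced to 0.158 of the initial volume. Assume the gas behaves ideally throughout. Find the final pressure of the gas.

V₁ = nRT₁/P₁ = 1.60×8.314×351/589 = 7.93 L.
Isothermal: T stays 351 K; PV = const ⇒ V₂ = 1.25 L, P₂ = 3730 kPa.

3730 kPa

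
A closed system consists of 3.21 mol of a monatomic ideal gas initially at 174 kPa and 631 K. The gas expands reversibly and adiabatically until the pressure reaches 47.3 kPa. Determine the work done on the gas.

V₁ = nRT₁/P₁ = 3.21×8.314×631/174 = 96.8 L.
Adiabatic: T₂/T₁ = (P₂/P₁)^((γ−1)/γ) ⇒ T₂ = 631×(0.272)^0.400 = 375 K; V₂ = 211 L.
ΔU = nCvΔT = 3.21×12.5×(375−631) = -10300 J.
Q = 0 for an adiabatic process, so W = −ΔU = 10300 J.
Work done on the gas = −W_by = -10300 J.

-10300 J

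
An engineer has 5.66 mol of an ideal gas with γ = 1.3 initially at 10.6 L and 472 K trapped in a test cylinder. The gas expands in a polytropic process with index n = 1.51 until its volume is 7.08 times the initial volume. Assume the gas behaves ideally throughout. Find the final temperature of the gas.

174 K

P₁ = nRT₁/V₁ = 5.66×8.314×472/10.6 = 2100 kPa.
Polytropic n=1.51: T₂ = T₁(V₁/V₂)^(n−1) = 472×(0.141)^0.51 = 174 K; P₂ = P₁(V₁/V₂)^n = 109 kPa.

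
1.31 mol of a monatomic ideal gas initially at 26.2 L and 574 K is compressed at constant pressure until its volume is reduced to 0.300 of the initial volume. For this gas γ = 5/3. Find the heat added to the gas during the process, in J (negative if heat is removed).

-10900 J

P₁ = nRT₁/V₁ = 1.31×8.314×574/26.2 = 239 kPa.
Isobaric: P stays 239 kPa; V/T = const ⇒ T₂ = 172 K, V₂ = 7.86 L.
W = PΔV = 239×(7.86−26.2) kPa·L = -4380 J.
ΔU = nCvΔT = 1.31×12.5×(172−574) = -6560 J.
Q = ΔU + W = nCpΔT = -10900 J.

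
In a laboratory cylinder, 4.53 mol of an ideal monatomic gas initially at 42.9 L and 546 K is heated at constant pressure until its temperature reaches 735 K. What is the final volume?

57.8 L

P₁ = nRT₁/V₁ = 4.53×8.314×546/42.9 = 479 kPa.
Isobaric: P stays 479 kPa; V/T = const ⇒ T₂ = 735 K, V₂ = 57.8 L.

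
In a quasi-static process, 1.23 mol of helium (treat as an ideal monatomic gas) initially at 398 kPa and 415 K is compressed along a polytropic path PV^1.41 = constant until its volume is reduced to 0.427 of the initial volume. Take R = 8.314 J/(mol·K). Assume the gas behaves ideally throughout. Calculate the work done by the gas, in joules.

V₁ = nRT₁/P₁ = 1.23×8.314×415/398 = 10.7 L.
Polytropic n=1.41: T₂ = T₁(V₁/V₂)^(n−1) = 415×(2.34)^0.41 = 588 K; P₂ = P₁(V₁/V₂)^n = 1320 kPa.
W = (P₁V₁−P₂V₂)/(n−1) = (398×10.7−1320×4.55)/0.41 = -4320 J.

-4320 J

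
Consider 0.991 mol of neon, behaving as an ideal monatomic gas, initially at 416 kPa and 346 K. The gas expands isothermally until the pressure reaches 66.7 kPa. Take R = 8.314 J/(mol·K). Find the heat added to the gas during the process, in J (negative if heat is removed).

V₁ = nRT₁/P₁ = 0.991×8.314×346/416 = 6.85 L.
Isothermal: T stays 346 K; PV = const ⇒ V₂ = 42.7 L, P₂ = 66.7 kPa.
ΔU = 0 (ideal gas, T constant).
W = nRT ln(V₂/V₁) = 0.991×8.314×346×ln(6.24) = 5220 J.
Q = ΔU + W = 5220 J.

5220 J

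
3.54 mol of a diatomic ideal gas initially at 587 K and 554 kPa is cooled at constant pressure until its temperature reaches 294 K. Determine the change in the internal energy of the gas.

V₁ = nRT₁/P₁ = 3.54×8.314×587/554 = 31.2 L.
Isobaric: P stays 554 kPa; V/T = const ⇒ T₂ = 294 K, V₂ = 15.6 L.
For an ideal gas ΔU = nCvΔT with Cv = (5/2)R = 20.8 J/(mol·K).
ΔU = 3.54×20.8×(294−587) = -21600 J.

-21600 J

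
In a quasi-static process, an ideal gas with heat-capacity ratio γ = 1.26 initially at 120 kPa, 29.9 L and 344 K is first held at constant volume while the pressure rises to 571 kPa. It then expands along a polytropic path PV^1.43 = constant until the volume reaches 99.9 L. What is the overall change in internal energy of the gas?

25300 J

n = P₁V₁/(RT₁) = 120×29.9/(8.314×344) = 1.25 mol.
Step 1 — Isochoric: V stays 29.9 L; P/T = const ⇒ T₂ = 1640 K, P₂ = 571 kPa.
W = 0 (no volume change).
ΔU = nCvΔT = 1.25×32.0×(1640−344) = 51900 J.
Q = ΔU = 51900 J.
State after step 1: P = 571 kPa, V = 29.9 L, T = 1640 K.
Step 2 — Polytropic n=1.43: T₂ = T₁(V₁/V₂)^(n−1) = 1640×(0.299)^0.43 = 974 K; P₂ = P₁(V₁/V₂)^n = 102 kPa.
W = (P₁V₁−P₂V₂)/(n−1) = (571×29.9−102×99.9)/0.43 = 16100 J.
ΔU = nCvΔT = 1.25×32.0×(974−1640) = -26600 J.
Q = ΔU + W = -10500 J.
Net over both steps: W = 16100 J, Q = 41400 J, ΔU = 25300 J.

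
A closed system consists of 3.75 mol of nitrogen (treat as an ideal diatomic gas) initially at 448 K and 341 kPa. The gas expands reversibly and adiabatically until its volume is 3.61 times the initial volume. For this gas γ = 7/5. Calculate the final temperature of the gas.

268 K

V₁ = nRT₁/P₁ = 3.75×8.314×448/341 = 41.0 L.
Adiabatic: TV^(γ−1) = const ⇒ T₂ = 448×(0.277)^0.400 = 268 K; PV^γ = const ⇒ P₂ = 56.5 kPa.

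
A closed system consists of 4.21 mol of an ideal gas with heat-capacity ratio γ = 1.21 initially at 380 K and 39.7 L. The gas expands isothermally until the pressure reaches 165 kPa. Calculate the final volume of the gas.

80.6 L

P₁ = nRT₁/V₁ = 4.21×8.314×380/39.7 = 335 kPa.
Isothermal: T stays 380 K; PV = const ⇒ V₂ = 80.6 L, P₂ = 165 kPa.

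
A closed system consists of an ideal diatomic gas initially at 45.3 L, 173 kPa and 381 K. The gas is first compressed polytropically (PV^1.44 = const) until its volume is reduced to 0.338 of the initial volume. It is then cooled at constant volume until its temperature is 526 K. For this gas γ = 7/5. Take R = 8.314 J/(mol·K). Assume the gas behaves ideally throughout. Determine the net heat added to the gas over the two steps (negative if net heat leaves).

n = P₁V₁/(RT₁) = 173×45.3/(8.314×381) = 2.47 mol.
Step 1 — Polytropic n=1.44: T₂ = T₁(V₁/V₂)^(n−1) = 381×(2.96)^0.44 = 614 K; P₂ = P₁(V₁/V₂)^n = 825 kPa.
W = (P₁V₁−P₂V₂)/(n−1) = (173×45.3−825×15.3)/0.44 = -10900 J.
ΔU = nCvΔT = 2.47×20.8×(614−381) = 12000 J.
Q = ΔU + W = 1090 J.
State after step 1: P = 825 kPa, V = 15.3 L, T = 614 K.
Step 2 — Isochoric: V stays 15.3 L; P/T = const ⇒ T₂ = 526 K, P₂ = 707 kPa.
W = 0 (no volume change).
ΔU = nCvΔT = 2.47×20.8×(526−614) = -4530 J.
Q = ΔU = -4530 J.
Net over both steps: W = -10900 J, Q = -3440 J, ΔU = 7460 J.

-3440 J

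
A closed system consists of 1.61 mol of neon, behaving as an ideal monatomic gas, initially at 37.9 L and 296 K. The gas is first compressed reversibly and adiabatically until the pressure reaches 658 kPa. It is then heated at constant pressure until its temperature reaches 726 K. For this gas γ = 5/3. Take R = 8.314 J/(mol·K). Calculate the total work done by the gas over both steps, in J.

-5010 J

P₁ = nRT₁/V₁ = 1.61×8.314×296/37.9 = 105 kPa.
Step 1 — Adiabatic: T₂/T₁ = (P₂/P₁)^((γ−1)/γ) ⇒ T₂ = 296×(6.29)^0.400 = 618 K; V₂ = 12.6 L.
ΔU = nCvΔT = 1.61×12.5×(618−296) = 6460 J.
Q = 0 for an adiabatic process, so W = −ΔU = -6460 J.
State after step 1: P = 658 kPa, V = 12.6 L, T = 618 K.
Step 2 — Isobaric: P stays 658 kPa; V/T = const ⇒ T₂ = 726 K, V₂ = 14.8 L.
W = PΔV = 658×(14.8−12.6) kPa·L = 1450 J.
ΔU = nCvΔT = 1.61×12.5×(726−618) = 2170 J.
Q = ΔU + W = nCpΔT = 3620 J.
Net over both steps: W = -5010 J, Q = 3620 J, ΔU = 8630 J.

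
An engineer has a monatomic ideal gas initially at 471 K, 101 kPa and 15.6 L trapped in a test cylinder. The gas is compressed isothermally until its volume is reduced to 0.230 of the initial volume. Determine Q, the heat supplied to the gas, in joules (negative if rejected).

-2320 J

n = P₁V₁/(RT₁) = 101×15.6/(8.314×471) = 0.402 mol.
Isothermal: T stays 471 K; PV = const ⇒ V₂ = 3.59 L, P₂ = 439 kPa.
ΔU = 0 (ideal gas, T constant).
W = nRT ln(V₂/V₁) = 0.402×8.314×471×ln(0.230) = -2320 J.
Q = ΔU + W = -2320 J.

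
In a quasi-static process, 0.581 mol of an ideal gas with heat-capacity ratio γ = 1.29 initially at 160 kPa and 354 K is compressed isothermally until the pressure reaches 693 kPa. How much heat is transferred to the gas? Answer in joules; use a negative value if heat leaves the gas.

V₁ = nRT₁/P₁ = 0.581×8.314×354/160 = 10.7 L.
Isothermal: T stays 354 K; PV = const ⇒ V₂ = 2.47 L, P₂ = 693 kPa.
ΔU = 0 (ideal gas, T constant).
W = nRT ln(V₂/V₁) = 0.581×8.314×354×ln(0.231) = -2510 J.
Q = ΔU + W = -2510 J.

-2510 J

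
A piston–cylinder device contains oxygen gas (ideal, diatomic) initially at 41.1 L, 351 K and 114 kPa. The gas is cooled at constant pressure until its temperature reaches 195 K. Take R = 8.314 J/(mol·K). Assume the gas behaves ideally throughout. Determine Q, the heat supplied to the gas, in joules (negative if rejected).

-7290 J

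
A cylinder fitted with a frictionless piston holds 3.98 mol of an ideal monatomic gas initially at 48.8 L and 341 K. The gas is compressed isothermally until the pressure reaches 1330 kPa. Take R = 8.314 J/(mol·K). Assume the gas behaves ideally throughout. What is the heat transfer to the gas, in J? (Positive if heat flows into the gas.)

P₁ = nRT₁/V₁ = 3.98×8.314×341/48.8 = 231 kPa.
Isothermal: T stays 341 K; PV = const ⇒ V₂ = 8.48 L, P₂ = 1330 kPa.
ΔU = 0 (ideal gas, T constant).
W = nRT ln(V₂/V₁) = 3.98×8.314×341×ln(0.174) = -19700 J.
Q = ΔU + W = -19700 J.

-19700 J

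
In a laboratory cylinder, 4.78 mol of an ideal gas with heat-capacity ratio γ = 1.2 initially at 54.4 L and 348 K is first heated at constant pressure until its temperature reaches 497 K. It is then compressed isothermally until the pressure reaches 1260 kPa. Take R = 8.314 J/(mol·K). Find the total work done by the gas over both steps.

-25700 J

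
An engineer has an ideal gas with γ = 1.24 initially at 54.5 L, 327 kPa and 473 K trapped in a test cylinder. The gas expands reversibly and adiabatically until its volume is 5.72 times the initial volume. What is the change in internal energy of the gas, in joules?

-25400 J

n = P₁V₁/(RT₁) = 327×54.5/(8.314×473) = 4.53 mol.
Adiabatic: TV^(γ−1) = const ⇒ T₂ = 473×(0.175)^0.240 = 311 K; PV^γ = const ⇒ P₂ = 37.6 kPa.
For an ideal gas ΔU = nCvΔT with Cv = R/(γ−1) = 34.6 J/(mol·K).
ΔU = 4.53×34.6×(311−473) = -25400 J.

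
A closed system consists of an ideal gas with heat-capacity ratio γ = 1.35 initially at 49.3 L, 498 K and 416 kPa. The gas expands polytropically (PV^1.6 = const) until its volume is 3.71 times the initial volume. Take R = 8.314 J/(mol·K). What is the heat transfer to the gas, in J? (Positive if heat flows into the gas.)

n = P₁V₁/(RT₁) = 416×49.3/(8.314×498) = 4.95 mol.
Polytropic n=1.6: T₂ = T₁(V₁/V₂)^(n−1) = 498×(0.270)^0.60 = 227 K; P₂ = P₁(V₁/V₂)^n = 51.1 kPa.
W = (P₁V₁−P₂V₂)/(n−1) = (416×49.3−51.1×183)/0.60 = 18600 J.
ΔU = nCvΔT = 4.95×23.8×(227−498) = -31900 J.
Q = ΔU + W = -13300 J.

-13300 J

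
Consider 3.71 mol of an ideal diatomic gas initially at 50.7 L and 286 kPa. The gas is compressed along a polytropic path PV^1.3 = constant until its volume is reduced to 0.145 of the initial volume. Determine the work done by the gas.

T₁ = P₁V₁/(nR) = 286×50.7/(3.71×8.314) = 470 K.
Polytropic n=1.3: T₂ = T₁(V₁/V₂)^(n−1) = 470×(6.90)^0.30 = 839 K; P₂ = P₁(V₁/V₂)^n = 3520 kPa.
W = (P₁V₁−P₂V₂)/(n−1) = (286×50.7−3520×7.35)/0.30 = -37900 J.

-37900 J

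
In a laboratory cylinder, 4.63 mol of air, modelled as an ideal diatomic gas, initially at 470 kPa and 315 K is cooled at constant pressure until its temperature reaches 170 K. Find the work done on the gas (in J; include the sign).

5580 J

V₁ = nRT₁/P₁ = 4.63×8.314×315/470 = 25.8 L.
Isobaric: P stays 470 kPa; V/T = const ⇒ T₂ = 170 K, V₂ = 13.9 L.
W = PΔV = 470×(13.9−25.8) kPa·L = -5580 J.
Work done on the gas = −W_by = 5580 J.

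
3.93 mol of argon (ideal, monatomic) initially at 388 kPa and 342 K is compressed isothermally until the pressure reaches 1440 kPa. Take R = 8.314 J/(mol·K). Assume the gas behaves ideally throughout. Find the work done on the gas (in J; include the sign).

14700 J

V₁ = nRT₁/P₁ = 3.93×8.314×342/388 = 28.8 L.
Isothermal: T stays 342 K; PV = const ⇒ V₂ = 7.76 L, P₂ = 1440 kPa.
W = nRT ln(V₂/V₁) = 3.93×8.314×342×ln(0.269) = -14700 J.
Work done on the gas = −W_by = 14700 J.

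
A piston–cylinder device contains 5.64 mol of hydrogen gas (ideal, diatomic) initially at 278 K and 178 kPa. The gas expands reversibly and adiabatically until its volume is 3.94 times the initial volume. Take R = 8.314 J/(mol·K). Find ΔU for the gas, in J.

-13800 J

V₁ = nRT₁/P₁ = 5.64×8.314×278/178 = 73.2 L.
Adiabatic: TV^(γ−1) = const ⇒ T₂ = 278×(0.254)^0.400 = 161 K; PV^γ = const ⇒ P₂ = 26.1 kPa.
For an ideal gas ΔU = nCvΔT with Cv = (5/2)R = 20.8 J/(mol·K).
ΔU = 5.64×20.8×(161−278) = -13800 J.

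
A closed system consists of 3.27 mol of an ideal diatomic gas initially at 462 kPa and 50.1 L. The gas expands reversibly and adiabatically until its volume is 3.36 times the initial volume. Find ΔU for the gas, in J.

-22200 J

T₁ = P₁V₁/(nR) = 462×50.1/(3.27×8.314) = 851 K.
Adiabatic: TV^(γ−1) = const ⇒ T₂ = 851×(0.298)^0.400 = 524 K; PV^γ = const ⇒ P₂ = 84.7 kPa.
For an ideal gas ΔU = nCvΔT with Cv = (5/2)R = 20.8 J/(mol·K).
ΔU = 3.27×20.8×(524−851) = -22200 J.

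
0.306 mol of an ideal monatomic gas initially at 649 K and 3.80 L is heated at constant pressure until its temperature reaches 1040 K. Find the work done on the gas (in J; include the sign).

-995 J

P₁ = nRT₁/V₁ = 0.306×8.314×649/3.80 = 435 kPa.
Isobaric: P stays 435 kPa; V/T = const ⇒ T₂ = 1040 K, V₂ = 6.09 L.
W = PΔV = 435×(6.09−3.80) kPa·L = 995 J.
Work done on the gas = −W_by = -995 J.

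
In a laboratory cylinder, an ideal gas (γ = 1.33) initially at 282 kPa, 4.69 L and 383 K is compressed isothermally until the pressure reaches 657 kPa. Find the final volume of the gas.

Isothermal: T stays 383 K; PV = const ⇒ V₂ = 2.01 L, P₂ = 657 kPa.

2.01 L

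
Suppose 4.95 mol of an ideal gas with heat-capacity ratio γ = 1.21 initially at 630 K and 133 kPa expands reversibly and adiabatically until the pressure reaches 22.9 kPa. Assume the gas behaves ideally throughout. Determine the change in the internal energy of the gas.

-32500 J

V₁ = nRT₁/P₁ = 4.95×8.314×630/133 = 195 L.
Adiabatic: T₂/T₁ = (P₂/P₁)^((γ−1)/γ) ⇒ T₂ = 630×(0.172)^0.174 = 464 K; V₂ = 834 L.
For an ideal gas ΔU = nCvΔT with Cv = R/(γ−1) = 39.6 J/(mol·K).
ΔU = 4.95×39.6×(464−630) = -32500 J.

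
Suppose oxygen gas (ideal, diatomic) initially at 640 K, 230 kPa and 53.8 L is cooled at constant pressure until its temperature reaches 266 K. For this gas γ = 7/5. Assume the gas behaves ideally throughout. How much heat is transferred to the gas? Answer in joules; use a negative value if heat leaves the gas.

n = P₁V₁/(RT₁) = 230×53.8/(8.314×640) = 2.33 mol.
Isobaric: P stays 230 kPa; V/T = const ⇒ T₂ = 266 K, V₂ = 22.4 L.
W = PΔV = 230×(22.4−53.8) kPa·L = -7230 J.
ΔU = nCvΔT = 2.33×20.8×(266−640) = -18100 J.
Q = ΔU + W = nCpΔT = -25300 J.

-25300 J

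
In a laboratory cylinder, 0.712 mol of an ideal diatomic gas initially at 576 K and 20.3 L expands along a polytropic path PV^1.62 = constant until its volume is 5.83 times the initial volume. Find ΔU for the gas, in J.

-5670 J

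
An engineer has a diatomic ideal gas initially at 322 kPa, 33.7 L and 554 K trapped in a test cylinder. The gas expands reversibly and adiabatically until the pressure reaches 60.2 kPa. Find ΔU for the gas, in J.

-10300 J

n = P₁V₁/(RT₁) = 322×33.7/(8.314×554) = 2.36 mol.
Adiabatic: T₂/T₁ = (P₂/P₁)^((γ−1)/γ) ⇒ T₂ = 554×(0.187)^0.286 = 343 K; V₂ = 112 L.
For an ideal gas ΔU = nCvΔT with Cv = (5/2)R = 20.8 J/(mol·K).
ΔU = 2.36×20.8×(343−554) = -10300 J.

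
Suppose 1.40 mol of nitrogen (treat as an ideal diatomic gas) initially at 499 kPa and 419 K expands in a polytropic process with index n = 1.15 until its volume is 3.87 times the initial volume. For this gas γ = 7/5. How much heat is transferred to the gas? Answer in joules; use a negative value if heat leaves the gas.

3730 J

V₁ = nRT₁/P₁ = 1.40×8.314×419/499 = 9.77 L.
Polytropic n=1.15: T₂ = T₁(V₁/V₂)^(n−1) = 419×(0.258)^0.15 = 342 K; P₂ = P₁(V₁/V₂)^n = 105 kPa.
W = (P₁V₁−P₂V₂)/(n−1) = (499×9.77−105×37.8)/0.15 = 5970 J.
ΔU = nCvΔT = 1.40×20.8×(342−419) = -2240 J.
Q = ΔU + W = 3730 J.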